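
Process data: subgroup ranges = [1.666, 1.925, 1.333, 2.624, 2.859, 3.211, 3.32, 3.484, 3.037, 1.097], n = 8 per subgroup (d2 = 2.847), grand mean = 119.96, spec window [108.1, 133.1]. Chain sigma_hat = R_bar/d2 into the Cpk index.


R_bar = (1.666 + 1.925 + 1.333 + 2.624 + 2.859 + 3.211 + 3.32 + 3.484 + 3.037 + 1.097) / 10 = 2.4556
sigma = R_bar / d2 = 2.4556 / 2.847 = 0.86252195
Cp = (USL - LSL)/(6*sigma) = (133.1 - 108.1)/(6*0.86252195) = 4.8308
Cpu = (133.1 - 119.96)/(3*0.86252195) = 5.0781
Cpl = (119.96 - 108.1)/(3*0.86252195) = 4.5835
Cpk = min(Cpu, Cpl) = 4.5835

4.5835


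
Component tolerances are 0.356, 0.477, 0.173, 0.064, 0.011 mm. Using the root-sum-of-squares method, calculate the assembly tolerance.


RSS = sqrt(0.356^2 + 0.477^2 + 0.173^2 + 0.064^2 + 0.011^2)
= sqrt(0.388411)
= 0.6232

0.6232


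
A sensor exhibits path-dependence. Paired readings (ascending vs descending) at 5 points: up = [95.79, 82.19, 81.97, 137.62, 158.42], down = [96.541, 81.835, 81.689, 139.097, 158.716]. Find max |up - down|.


|95.79 - 96.541| = 0.7510
|82.19 - 81.835| = 0.3550
|81.97 - 81.689| = 0.2810
|137.62 - 139.097| = 1.4770
|158.42 - 158.716| = 0.2960
hysteresis = max(diffs) = 1.4770

1.4770


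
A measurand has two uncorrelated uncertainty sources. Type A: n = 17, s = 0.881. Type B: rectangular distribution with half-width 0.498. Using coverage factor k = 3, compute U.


u_A = s / sqrt(n) = 0.881 / sqrt(17) = 0.21367389
u_B = half_width / sqrt(3) = 0.498 / sqrt(3) = 0.28752043
uc = sqrt(u_A^2 + u_B^2) = sqrt(0.21367389^2 + 0.28752043^2) = 0.35822413
U = k * uc = 3 * 0.35822413
U = 1.0747

1.0747


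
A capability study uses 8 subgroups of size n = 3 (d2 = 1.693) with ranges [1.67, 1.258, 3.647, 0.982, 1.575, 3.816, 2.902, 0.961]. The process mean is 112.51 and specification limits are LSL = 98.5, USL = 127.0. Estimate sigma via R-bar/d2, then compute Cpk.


R_bar = (1.67 + 1.258 + 3.647 + 0.982 + 1.575 + 3.816 + 2.902 + 0.961) / 8 = 2.101375
sigma = R_bar / d2 = 2.101375 / 1.693 = 1.2412138
Cp = (USL - LSL)/(6*sigma) = (127.0 - 98.5)/(6*1.2412138) = 3.8269
Cpu = (127.0 - 112.51)/(3*1.2412138) = 3.8914
Cpl = (112.51 - 98.5)/(3*1.2412138) = 3.7624
Cpk = min(Cpu, Cpl) = 3.7624

3.7624


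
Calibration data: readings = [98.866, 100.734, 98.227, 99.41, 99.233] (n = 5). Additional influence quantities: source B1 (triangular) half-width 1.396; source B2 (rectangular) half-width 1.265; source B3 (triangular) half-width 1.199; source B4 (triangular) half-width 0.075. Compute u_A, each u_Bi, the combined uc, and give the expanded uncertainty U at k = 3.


mean = (98.866 + 100.734 + 98.227 + 99.41 + 99.233) / 5 = 99.294
s = sqrt(sum((x - mean)^2)/(n-1)) = 0.92364089
u_A = s / sqrt(n) = 0.92364089 / sqrt(5) = 0.41306476
u_B1 = 1.396 / sqrt(6) = 0.56991461
u_B2 = 1.265 / sqrt(3) = 0.73034809
u_B3 = 1.199 / sqrt(6) = 0.4894897
u_B4 = 0.075 / sqrt(6) = 0.030618622
uc = sqrt(0.41306476^2 + 0.56991461^2 + 0.73034809^2 + 0.4894897^2 + 0.030618622^2) = 1.1266637
U = k * uc = 3 * 1.1266637
U = 3.3800

3.3800


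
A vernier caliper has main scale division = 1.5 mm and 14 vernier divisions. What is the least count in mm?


LC = MSD / n_div
= 1.5 / 14
= 0.1071

0.1071


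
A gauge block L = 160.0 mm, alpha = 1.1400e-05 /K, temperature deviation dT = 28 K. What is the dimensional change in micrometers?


dL = L * alpha * dT
= 160.0 * 1.1400e-05 * 28
= 0.0510720 mm
dL_um = 0.0510720 * 1000 = 51.0720 um

51.0720


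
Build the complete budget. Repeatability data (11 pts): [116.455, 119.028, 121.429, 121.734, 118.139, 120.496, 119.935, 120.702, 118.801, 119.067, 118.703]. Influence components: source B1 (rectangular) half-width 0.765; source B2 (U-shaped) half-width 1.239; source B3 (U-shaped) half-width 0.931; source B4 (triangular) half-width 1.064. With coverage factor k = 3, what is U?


mean = (116.455 + 119.028 + 121.429 + 121.734 + 118.139 + 120.496 + 119.935 + 120.702 + 118.801 + 119.067 + 118.703) / 11 = 119.499
s = sqrt(sum((x - mean)^2)/(n-1)) = 1.5490726
u_A = s / sqrt(n) = 1.5490726 / sqrt(11) = 0.46706296
u_B1 = 0.765 / sqrt(3) = 0.44167296
u_B2 = 1.239 / sqrt(2) = 0.8761053
u_B3 = 0.931 / sqrt(2) = 0.65831641
u_B4 = 1.064 / sqrt(6) = 0.43437618
uc = sqrt(0.46706296^2 + 0.44167296^2 + 0.8761053^2 + 0.65831641^2 + 0.43437618^2) = 1.3427012
U = k * uc = 3 * 1.3427012
U = 4.0281

4.0281


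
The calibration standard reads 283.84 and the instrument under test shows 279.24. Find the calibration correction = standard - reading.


Correction = standard - reading
= 283.84 - 279.24
= 4.6000

4.6000


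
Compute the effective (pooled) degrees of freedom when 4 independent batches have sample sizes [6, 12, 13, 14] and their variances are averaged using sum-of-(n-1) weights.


nu = sum_i (n_i - 1)
nu = ((6 - 1) + (12 - 1) + (13 - 1) + (14 - 1))
nu = 5 + 11 + 12 + 13
nu = 41

41


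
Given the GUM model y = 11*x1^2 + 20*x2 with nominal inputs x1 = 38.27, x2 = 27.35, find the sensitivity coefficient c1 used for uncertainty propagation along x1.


y = 11*x1^2 + 20*x2
dy/dx1 = 2*11*x1
Evaluate at x1 = 38.27: c1 = 22 * 38.27
c1 = 841.9400

841.9400


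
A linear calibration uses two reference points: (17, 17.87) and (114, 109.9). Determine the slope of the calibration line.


slope = (y2 - y1) / (x2 - x1)
= (109.9 - 17.87) / (114 - 17)
= 92.0300 / 97
= 0.9488

0.9488


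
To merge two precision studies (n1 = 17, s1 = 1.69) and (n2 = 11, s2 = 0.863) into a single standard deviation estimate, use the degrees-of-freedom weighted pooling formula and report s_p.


s_p = sqrt(((n1-1)*s1^2 + (n2-1)*s2^2) / (n1+n2-2))
numerator = (17-1)*1.69^2 + (11-1)*0.863^2 = 45.6976 + 7.44769 = 53.14529
denominator = 17 + 11 - 2 = 26
s_p^2 = 53.14529 / 26 = 2.0440496
s_p = sqrt(2.0440496) = 1.4297

1.4297


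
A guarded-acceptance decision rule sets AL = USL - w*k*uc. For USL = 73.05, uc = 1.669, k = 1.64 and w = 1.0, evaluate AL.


U = k * uc = 1.64 * 1.669 = 2.73716
guard band g = w * U = 1.0 * 2.73716 = 2.73716
AL = USL - g = 73.05 - 2.73716
AL = 70.3128

70.3128


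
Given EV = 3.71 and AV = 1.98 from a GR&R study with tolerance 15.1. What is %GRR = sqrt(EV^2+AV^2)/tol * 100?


GRR = sqrt(EV^2 + AV^2) = sqrt(3.71^2 + 1.98^2) = 4.2052943
%GRR = GRR / tol * 100 = 4.2052943 / 15.1 * 100
%GRR = 27.8496

27.8496


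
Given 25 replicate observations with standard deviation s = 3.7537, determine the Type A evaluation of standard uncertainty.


u_A = s / sqrt(n)
u_A = 3.7537 / sqrt(25)
u_A = 3.7537 / 5
u_A = 0.7507

0.7507


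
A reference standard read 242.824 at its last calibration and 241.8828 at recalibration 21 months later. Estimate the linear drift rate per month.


rate = (v2 - v1) / months
= (241.8828 - 242.824) / 21
= -0.9412 / 21
= -0.0448

-0.0448


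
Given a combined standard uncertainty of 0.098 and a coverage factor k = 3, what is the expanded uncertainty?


U = k * uc
U = 3 * 0.098
U = 0.2940

0.2940


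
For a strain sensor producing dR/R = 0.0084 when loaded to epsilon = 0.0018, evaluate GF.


GF = (dR/R) / epsilon
= 0.0084 / 0.0018
= 4.6667

4.6667


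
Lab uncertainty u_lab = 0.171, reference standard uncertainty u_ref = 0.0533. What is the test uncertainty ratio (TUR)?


TUR = u_lab / u_ref
= 0.171 / 0.0533
= 3.2083

3.2083


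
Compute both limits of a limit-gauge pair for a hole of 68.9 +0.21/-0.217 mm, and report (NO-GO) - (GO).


GO = nominal - lower_tol (smallest hole = maximum material condition)
GO = 68.9 - 0.217 = 68.683
NO-GO = nominal + upper_tol (largest hole = least material condition)
NO-GO = 68.9 + 0.21 = 69.11
spread = NO-GO - GO = 69.11 - 68.683 = 0.4270

0.4270


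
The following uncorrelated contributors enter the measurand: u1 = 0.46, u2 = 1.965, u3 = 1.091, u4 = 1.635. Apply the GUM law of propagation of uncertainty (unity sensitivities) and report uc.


uc = sqrt(0.46^2 + 1.965^2 + 1.091^2 + 1.635^2)
uc = sqrt(7.936331)
uc = 2.8171

2.8171


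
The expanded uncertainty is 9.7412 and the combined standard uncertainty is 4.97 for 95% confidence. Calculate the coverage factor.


k = U / uc
k = 9.7412 / 4.97
k = 1.96

1.96


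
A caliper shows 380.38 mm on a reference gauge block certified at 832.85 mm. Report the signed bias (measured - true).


Systematic error = measured - true
= 380.38 - 832.85
= -452.4700

-452.4700


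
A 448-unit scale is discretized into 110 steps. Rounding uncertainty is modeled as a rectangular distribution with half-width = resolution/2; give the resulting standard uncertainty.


resolution = range / divisions
resolution = 448 / 110 = 4.0727273
u_res = resolution / (2*sqrt(3))
u_res = 4.0727273 / 3.4641016
u_res = 1.1757

1.1757


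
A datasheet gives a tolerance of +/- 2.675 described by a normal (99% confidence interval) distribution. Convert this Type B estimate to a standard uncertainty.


u_B = half_width / 2.576
u_B = 2.675 / 2.576
u_B = 1.0384

1.0384


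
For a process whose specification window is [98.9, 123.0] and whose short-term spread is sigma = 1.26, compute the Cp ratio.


Cp = (USL - LSL) / (6 * sigma)
= (123.0 - 98.9) / (6 * 1.26)
= 24.1000 / 7.5600
= 3.1878

3.1878


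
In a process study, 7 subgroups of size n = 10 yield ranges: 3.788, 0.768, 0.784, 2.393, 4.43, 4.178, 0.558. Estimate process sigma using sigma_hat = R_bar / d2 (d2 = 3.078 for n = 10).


R_bar = (3.788 + 0.768 + 0.784 + 2.393 + 4.43 + 4.178 + 0.558) / 7
R_bar = 16.899 / 7 = 2.4141429
sigma_hat = R_bar / d2 = 2.4141429 / 3.078 = 0.7843

0.7843


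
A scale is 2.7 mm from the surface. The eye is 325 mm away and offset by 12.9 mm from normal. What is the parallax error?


error = h * offset / d
= 2.7 * 12.9 / 325
= 0.1072

0.1072


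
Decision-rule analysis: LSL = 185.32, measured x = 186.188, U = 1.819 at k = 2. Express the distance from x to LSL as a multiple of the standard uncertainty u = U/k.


u = U / k = 1.819 / 2 = 0.9095
margin = |LSL - x| = |185.32 - 186.188| = 0.868
z = margin / u = 0.868 / 0.9095
z = 0.9544

0.9544


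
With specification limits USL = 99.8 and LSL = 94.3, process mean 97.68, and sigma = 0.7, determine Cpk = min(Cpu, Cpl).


Cpu = (USL - mean) / (3*sigma) = (99.8 - 97.68) / (3*0.7) = 1.0095
Cpl = (mean - LSL) / (3*sigma) = (97.68 - 94.3) / (3*0.7) = 1.6095
Cpk = min(Cpu, Cpl) = 1.0095

1.0095


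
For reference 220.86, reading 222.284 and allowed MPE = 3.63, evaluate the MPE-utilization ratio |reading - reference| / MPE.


e = indication - reference = 222.284 - 220.86 = 1.4240
|e| = 1.4240
ratio = |e| / MPE = 1.4240 / 3.63
ratio = 0.3923

0.3923


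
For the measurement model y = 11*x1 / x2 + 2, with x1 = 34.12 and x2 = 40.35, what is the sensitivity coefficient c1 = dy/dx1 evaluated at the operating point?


y = 11*x1 / x2 + 2
dy/dx1 = 11/x2
Evaluate at x2 = 40.35: c1 = 11 / 40.35
c1 = 0.2726

0.2726


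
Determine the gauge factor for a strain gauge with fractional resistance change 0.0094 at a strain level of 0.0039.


GF = (dR/R) / epsilon
= 0.0094 / 0.0039
= 2.4103

2.4103


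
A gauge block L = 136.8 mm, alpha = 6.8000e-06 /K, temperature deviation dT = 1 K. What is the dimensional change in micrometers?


dL = L * alpha * dT
= 136.8 * 6.8000e-06 * 1
= 9.3020000e-04 mm
dL_um = 9.3020000e-04 * 1000 = 0.9302 um

0.9302


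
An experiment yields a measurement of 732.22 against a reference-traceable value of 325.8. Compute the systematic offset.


Systematic error = measured - true
= 732.22 - 325.8
= 406.4200

406.4200


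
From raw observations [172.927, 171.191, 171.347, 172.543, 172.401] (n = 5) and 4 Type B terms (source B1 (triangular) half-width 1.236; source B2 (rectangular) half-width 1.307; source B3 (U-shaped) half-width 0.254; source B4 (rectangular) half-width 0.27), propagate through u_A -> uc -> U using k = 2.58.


mean = (172.927 + 171.191 + 171.347 + 172.543 + 172.401) / 5 = 172.0818
s = sqrt(sum((x - mean)^2)/(n-1)) = 0.76850712
u_A = s / sqrt(n) = 0.76850712 / sqrt(5) = 0.34368683
u_B1 = 1.236 / sqrt(6) = 0.50459489
u_B2 = 1.307 / sqrt(3) = 0.7545968
u_B3 = 0.254 / sqrt(2) = 0.17960512
u_B4 = 0.27 / sqrt(3) = 0.15588457
uc = sqrt(0.34368683^2 + 0.50459489^2 + 0.7545968^2 + 0.17960512^2 + 0.15588457^2) = 0.99935528
U = k * uc = 2.58 * 0.99935528
U = 2.5783

2.5783


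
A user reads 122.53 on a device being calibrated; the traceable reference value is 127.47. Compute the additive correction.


Correction = standard - reading
= 127.47 - 122.53
= 4.9400

4.9400


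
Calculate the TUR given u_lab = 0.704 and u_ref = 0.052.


TUR = u_lab / u_ref
= 0.704 / 0.052
= 13.5385

13.5385


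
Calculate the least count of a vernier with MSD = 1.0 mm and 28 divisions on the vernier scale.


LC = MSD / n_div
= 1.0 / 28
= 0.0357

0.0357


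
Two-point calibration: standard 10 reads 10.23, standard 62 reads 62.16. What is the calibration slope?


slope = (y2 - y1) / (x2 - x1)
= (62.16 - 10.23) / (62 - 10)
= 51.9300 / 52
= 0.9987

0.9987


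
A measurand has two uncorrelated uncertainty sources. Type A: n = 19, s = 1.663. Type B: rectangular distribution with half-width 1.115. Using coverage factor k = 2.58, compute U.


u_A = s / sqrt(n) = 1.663 / sqrt(19) = 0.38151837
u_B = half_width / sqrt(3) = 1.115 / sqrt(3) = 0.64374555
uc = sqrt(u_A^2 + u_B^2) = sqrt(0.38151837^2 + 0.64374555^2) = 0.74830782
U = k * uc = 2.58 * 0.74830782
U = 1.9306

1.9306


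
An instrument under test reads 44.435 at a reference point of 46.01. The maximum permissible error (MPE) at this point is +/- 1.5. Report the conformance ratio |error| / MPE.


e = indication - reference = 44.435 - 46.01 = -1.5750
|e| = 1.5750
ratio = |e| / MPE = 1.5750 / 1.5
ratio = 1.0500

1.0500


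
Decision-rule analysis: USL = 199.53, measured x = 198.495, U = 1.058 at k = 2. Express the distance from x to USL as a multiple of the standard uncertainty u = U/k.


u = U / k = 1.058 / 2 = 0.529
margin = |USL - x| = |199.53 - 198.495| = 1.035
z = margin / u = 1.035 / 0.529
z = 1.9565

1.9565


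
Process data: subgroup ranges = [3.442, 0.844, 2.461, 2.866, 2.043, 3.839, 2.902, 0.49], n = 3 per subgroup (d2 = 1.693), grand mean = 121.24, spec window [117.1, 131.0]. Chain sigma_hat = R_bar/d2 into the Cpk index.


R_bar = (3.442 + 0.844 + 2.461 + 2.866 + 2.043 + 3.839 + 2.902 + 0.49) / 8 = 2.360875
sigma = R_bar / d2 = 2.360875 / 1.693 = 1.394492
Cp = (USL - LSL)/(6*sigma) = (131.0 - 117.1)/(6*1.394492) = 1.6613
Cpu = (131.0 - 121.24)/(3*1.394492) = 2.3330
Cpl = (121.24 - 117.1)/(3*1.394492) = 0.9896
Cpk = min(Cpu, Cpl) = 0.9896

0.9896


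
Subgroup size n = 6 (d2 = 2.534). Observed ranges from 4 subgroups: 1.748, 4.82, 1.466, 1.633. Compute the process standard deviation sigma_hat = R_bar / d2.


R_bar = (1.748 + 4.82 + 1.466 + 1.633) / 4
R_bar = 9.667 / 4 = 2.41675
sigma_hat = R_bar / d2 = 2.41675 / 2.534 = 0.9537

0.9537


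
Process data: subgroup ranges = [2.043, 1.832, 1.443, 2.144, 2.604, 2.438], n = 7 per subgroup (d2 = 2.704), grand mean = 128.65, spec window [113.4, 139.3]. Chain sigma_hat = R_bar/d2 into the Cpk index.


R_bar = (2.043 + 1.832 + 1.443 + 2.144 + 2.604 + 2.438) / 6 = 2.084
sigma = R_bar / d2 = 2.084 / 2.704 = 0.77071006
Cp = (USL - LSL)/(6*sigma) = (139.3 - 113.4)/(6*0.77071006) = 5.6009
Cpu = (139.3 - 128.65)/(3*0.77071006) = 4.6061
Cpl = (128.65 - 113.4)/(3*0.77071006) = 6.5956
Cpk = min(Cpu, Cpl) = 4.6061

4.6061


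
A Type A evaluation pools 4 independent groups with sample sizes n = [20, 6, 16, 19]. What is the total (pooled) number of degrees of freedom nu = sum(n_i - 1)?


nu = sum_i (n_i - 1)
nu = ((20 - 1) + (6 - 1) + (16 - 1) + (19 - 1))
nu = 19 + 5 + 15 + 18
nu = 57

57


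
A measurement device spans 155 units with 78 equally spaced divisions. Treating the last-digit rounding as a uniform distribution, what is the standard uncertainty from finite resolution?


resolution = range / divisions
resolution = 155 / 78 = 1.9871795
u_res = resolution / (2*sqrt(3))
u_res = 1.9871795 / 3.4641016
u_res = 0.5736

0.5736


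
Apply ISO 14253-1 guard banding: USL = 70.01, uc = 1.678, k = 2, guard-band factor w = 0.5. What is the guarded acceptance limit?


U = k * uc = 2 * 1.678 = 3.356
guard band g = w * U = 0.5 * 3.356 = 1.678
AL = USL - g = 70.01 - 1.678
AL = 68.3320

68.3320


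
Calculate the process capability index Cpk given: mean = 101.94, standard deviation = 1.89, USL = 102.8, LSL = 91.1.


Cpu = (USL - mean) / (3*sigma) = (102.8 - 101.94) / (3*1.89) = 0.1517
Cpl = (mean - LSL) / (3*sigma) = (101.94 - 91.1) / (3*1.89) = 1.9118
Cpk = min(Cpu, Cpl) = 0.1517

0.1517


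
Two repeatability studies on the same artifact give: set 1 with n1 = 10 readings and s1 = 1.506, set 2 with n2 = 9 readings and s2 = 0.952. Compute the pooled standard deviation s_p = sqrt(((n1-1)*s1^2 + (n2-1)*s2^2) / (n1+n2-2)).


s_p = sqrt(((n1-1)*s1^2 + (n2-1)*s2^2) / (n1+n2-2))
numerator = (10-1)*1.506^2 + (9-1)*0.952^2 = 20.412324 + 7.250432 = 27.662756
denominator = 10 + 9 - 2 = 17
s_p^2 = 27.662756 / 17 = 1.6272209
s_p = sqrt(1.6272209) = 1.2756

1.2756


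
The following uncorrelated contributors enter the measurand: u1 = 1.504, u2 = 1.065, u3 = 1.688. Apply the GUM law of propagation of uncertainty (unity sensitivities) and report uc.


uc = sqrt(1.504^2 + 1.065^2 + 1.688^2)
uc = sqrt(6.245585)
uc = 2.4991

2.4991


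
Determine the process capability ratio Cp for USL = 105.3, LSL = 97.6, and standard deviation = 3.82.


Cp = (USL - LSL) / (6 * sigma)
= (105.3 - 97.6) / (6 * 3.82)
= 7.7000 / 22.9200
= 0.3360

0.3360


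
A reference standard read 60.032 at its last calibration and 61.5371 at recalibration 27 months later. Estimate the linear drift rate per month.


rate = (v2 - v1) / months
= (61.5371 - 60.032) / 27
= 1.5051 / 27
= 0.0557

0.0557


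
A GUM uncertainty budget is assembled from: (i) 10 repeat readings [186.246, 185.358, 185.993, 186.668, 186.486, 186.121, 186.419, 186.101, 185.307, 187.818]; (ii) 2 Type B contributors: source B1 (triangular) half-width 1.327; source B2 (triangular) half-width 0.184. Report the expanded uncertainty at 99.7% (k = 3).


mean = (186.246 + 185.358 + 185.993 + 186.668 + 186.486 + 186.121 + 186.419 + 186.101 + 185.307 + 187.818) / 10 = 186.2517
s = sqrt(sum((x - mean)^2)/(n-1)) = 0.70768764
u_A = s / sqrt(n) = 0.70768764 / sqrt(10) = 0.22379048
u_B1 = 1.327 / sqrt(6) = 0.54174548
u_B2 = 0.184 / sqrt(6) = 0.075117685
uc = sqrt(0.22379048^2 + 0.54174548^2 + 0.075117685^2) = 0.59094248
U = k * uc = 3 * 0.59094248
U = 1.7728

1.7728


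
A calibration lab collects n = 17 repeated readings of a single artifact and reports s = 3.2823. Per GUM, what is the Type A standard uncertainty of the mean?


u_A = s / sqrt(n)
u_A = 3.2823 / sqrt(17)
u_A = 3.2823 / 4.1231056
u_A = 0.7961

0.7961


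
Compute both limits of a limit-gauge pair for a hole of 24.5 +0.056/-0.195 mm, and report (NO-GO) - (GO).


GO = nominal - lower_tol (smallest hole = maximum material condition)
GO = 24.5 - 0.195 = 24.305
NO-GO = nominal + upper_tol (largest hole = least material condition)
NO-GO = 24.5 + 0.056 = 24.556
spread = NO-GO - GO = 24.556 - 24.305 = 0.2510

0.2510


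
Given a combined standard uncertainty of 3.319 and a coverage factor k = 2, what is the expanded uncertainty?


U = k * uc
U = 2 * 3.319
U = 6.6380

6.6380


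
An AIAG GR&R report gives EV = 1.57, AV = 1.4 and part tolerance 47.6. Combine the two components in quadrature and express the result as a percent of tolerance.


GRR = sqrt(EV^2 + AV^2) = sqrt(1.57^2 + 1.4^2) = 2.1035446
%GRR = GRR / tol * 100 = 2.1035446 / 47.6 * 100
%GRR = 4.4192

4.4192


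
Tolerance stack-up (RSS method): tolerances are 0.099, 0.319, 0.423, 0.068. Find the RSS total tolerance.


RSS = sqrt(0.099^2 + 0.319^2 + 0.423^2 + 0.068^2)
= sqrt(0.295115)
= 0.5432

0.5432


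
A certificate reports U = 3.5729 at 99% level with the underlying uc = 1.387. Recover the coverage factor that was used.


k = U / uc
k = 3.5729 / 1.387
k = 2.576

2.576


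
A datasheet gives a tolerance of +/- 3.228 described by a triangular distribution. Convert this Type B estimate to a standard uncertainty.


u_B = half_width / sqrt(6)
u_B = 3.228 / 2.4494897
u_B = 1.3178

1.3178


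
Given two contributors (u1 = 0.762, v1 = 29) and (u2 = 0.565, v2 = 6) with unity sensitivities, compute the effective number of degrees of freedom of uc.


uc = sqrt(u1^2 + u2^2) = sqrt(0.762^2 + 0.565^2) = 0.94861425
v_eff = uc^4 / (u1^4/v1 + u2^4/v2)
= 0.94861425^4 / (0.762^4/29 + 0.565^4/6)
= 0.80976421 / 0.028609874
v_eff = 28.3037

28.3037


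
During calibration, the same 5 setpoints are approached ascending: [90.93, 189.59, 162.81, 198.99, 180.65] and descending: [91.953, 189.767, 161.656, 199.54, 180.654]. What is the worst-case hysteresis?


|90.93 - 91.953| = 1.0230
|189.59 - 189.767| = 0.1770
|162.81 - 161.656| = 1.1540
|198.99 - 199.54| = 0.5500
|180.65 - 180.654| = 0.0040
hysteresis = max(diffs) = 1.1540

1.1540


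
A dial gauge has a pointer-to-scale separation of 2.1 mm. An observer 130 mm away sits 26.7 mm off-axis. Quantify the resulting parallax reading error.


error = h * offset / d
= 2.1 * 26.7 / 130
= 0.4313

0.4313


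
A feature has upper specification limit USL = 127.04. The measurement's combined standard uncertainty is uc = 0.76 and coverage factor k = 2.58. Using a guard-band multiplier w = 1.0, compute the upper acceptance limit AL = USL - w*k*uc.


U = k * uc = 2.58 * 0.76 = 1.9608
guard band g = w * U = 1.0 * 1.9608 = 1.9608
AL = USL - g = 127.04 - 1.9608
AL = 125.0792

125.0792


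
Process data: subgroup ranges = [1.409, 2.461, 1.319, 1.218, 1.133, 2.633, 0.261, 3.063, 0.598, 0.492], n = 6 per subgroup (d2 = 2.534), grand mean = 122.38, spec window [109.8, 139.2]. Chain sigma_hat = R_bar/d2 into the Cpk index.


R_bar = (1.409 + 2.461 + 1.319 + 1.218 + 1.133 + 2.633 + 0.261 + 3.063 + 0.598 + 0.492) / 10 = 1.4587
sigma = R_bar / d2 = 1.4587 / 2.534 = 0.57565114
Cp = (USL - LSL)/(6*sigma) = (139.2 - 109.8)/(6*0.57565114) = 8.5121
Cpu = (139.2 - 122.38)/(3*0.57565114) = 9.7397
Cpl = (122.38 - 109.8)/(3*0.57565114) = 7.2845
Cpk = min(Cpu, Cpl) = 7.2845

7.2845


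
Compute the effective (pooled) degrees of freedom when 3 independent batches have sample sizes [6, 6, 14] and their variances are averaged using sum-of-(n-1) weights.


nu = sum_i (n_i - 1)
nu = ((6 - 1) + (6 - 1) + (14 - 1))
nu = 5 + 5 + 13
nu = 23

23


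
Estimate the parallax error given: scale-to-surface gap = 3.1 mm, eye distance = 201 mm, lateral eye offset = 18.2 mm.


error = h * offset / d
= 3.1 * 18.2 / 201
= 0.2807

0.2807


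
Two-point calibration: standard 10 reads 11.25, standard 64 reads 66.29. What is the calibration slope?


slope = (y2 - y1) / (x2 - x1)
= (66.29 - 11.25) / (64 - 10)
= 55.0400 / 54
= 1.0193

1.0193


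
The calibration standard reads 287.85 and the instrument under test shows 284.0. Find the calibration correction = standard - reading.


Correction = standard - reading
= 287.85 - 284.0
= 3.8500

3.8500


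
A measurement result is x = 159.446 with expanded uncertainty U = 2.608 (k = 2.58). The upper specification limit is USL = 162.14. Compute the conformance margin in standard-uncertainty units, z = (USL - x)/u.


u = U / k = 2.608 / 2.58 = 1.0108527
margin = |USL - x| = |162.14 - 159.446| = 2.694
z = margin / u = 2.694 / 1.0108527
z = 2.6651

2.6651


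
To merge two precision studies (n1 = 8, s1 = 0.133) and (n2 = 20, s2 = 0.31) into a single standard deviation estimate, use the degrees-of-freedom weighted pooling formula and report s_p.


s_p = sqrt(((n1-1)*s1^2 + (n2-1)*s2^2) / (n1+n2-2))
numerator = (8-1)*0.133^2 + (20-1)*0.31^2 = 0.123823 + 1.8259 = 1.949723
denominator = 8 + 20 - 2 = 26
s_p^2 = 1.949723 / 26 = 0.074989346
s_p = sqrt(0.074989346) = 0.2738

0.2738


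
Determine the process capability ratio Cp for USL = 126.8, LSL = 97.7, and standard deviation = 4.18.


Cp = (USL - LSL) / (6 * sigma)
= (126.8 - 97.7) / (6 * 4.18)
= 29.1000 / 25.0800
= 1.1603

1.1603


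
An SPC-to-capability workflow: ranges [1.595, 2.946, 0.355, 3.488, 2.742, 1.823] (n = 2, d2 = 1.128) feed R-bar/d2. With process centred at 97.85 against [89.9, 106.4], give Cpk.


R_bar = (1.595 + 2.946 + 0.355 + 3.488 + 2.742 + 1.823) / 6 = 2.1581667
sigma = R_bar / d2 = 2.1581667 / 1.128 = 1.9132684
Cp = (USL - LSL)/(6*sigma) = (106.4 - 89.9)/(6*1.9132684) = 1.4373
Cpu = (106.4 - 97.85)/(3*1.9132684) = 1.4896
Cpl = (97.85 - 89.9)/(3*1.9132684) = 1.3851
Cpk = min(Cpu, Cpl) = 1.3851

1.3851


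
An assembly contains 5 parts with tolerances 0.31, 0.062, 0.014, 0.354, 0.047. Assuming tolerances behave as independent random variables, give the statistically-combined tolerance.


RSS = sqrt(0.31^2 + 0.062^2 + 0.014^2 + 0.354^2 + 0.047^2)
= sqrt(0.227665)
= 0.4771

0.4771


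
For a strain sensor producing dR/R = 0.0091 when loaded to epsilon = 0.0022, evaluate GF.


GF = (dR/R) / epsilon
= 0.0091 / 0.0022
= 4.1364

4.1364


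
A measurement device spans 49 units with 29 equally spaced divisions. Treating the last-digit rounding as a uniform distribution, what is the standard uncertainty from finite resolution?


resolution = range / divisions
resolution = 49 / 29 = 1.6896552
u_res = resolution / (2*sqrt(3))
u_res = 1.6896552 / 3.4641016
u_res = 0.4878

0.4878


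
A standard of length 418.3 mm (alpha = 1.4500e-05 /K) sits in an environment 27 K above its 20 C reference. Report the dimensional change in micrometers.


dL = L * alpha * dT
= 418.3 * 1.4500e-05 * 27
= 0.1637645 mm
dL_um = 0.1637645 * 1000 = 163.7645 um

163.7645


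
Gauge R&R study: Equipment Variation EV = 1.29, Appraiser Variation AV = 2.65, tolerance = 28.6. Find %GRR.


GRR = sqrt(EV^2 + AV^2) = sqrt(1.29^2 + 2.65^2) = 2.9473039
%GRR = GRR / tol * 100 = 2.9473039 / 28.6 * 100
%GRR = 10.3053

10.3053


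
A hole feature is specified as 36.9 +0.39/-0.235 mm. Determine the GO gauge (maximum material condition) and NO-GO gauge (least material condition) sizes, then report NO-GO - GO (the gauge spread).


GO = nominal - lower_tol (smallest hole = maximum material condition)
GO = 36.9 - 0.235 = 36.665
NO-GO = nominal + upper_tol (largest hole = least material condition)
NO-GO = 36.9 + 0.39 = 37.29
spread = NO-GO - GO = 37.29 - 36.665 = 0.6250

0.6250


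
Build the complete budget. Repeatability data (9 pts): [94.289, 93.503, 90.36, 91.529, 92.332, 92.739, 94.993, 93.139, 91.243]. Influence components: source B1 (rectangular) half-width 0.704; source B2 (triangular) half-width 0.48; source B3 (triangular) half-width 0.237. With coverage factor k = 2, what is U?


mean = (94.289 + 93.503 + 90.36 + 91.529 + 92.332 + 92.739 + 94.993 + 93.139 + 91.243) / 9 = 92.68077778
s = sqrt(sum((x - mean)^2)/(n-1)) = 1.4884392
u_A = s / sqrt(n) = 1.4884392 / sqrt(9) = 0.4961464
u_B1 = 0.704 / sqrt(3) = 0.40645459
u_B2 = 0.48 / sqrt(6) = 0.19595918
u_B3 = 0.237 / sqrt(6) = 0.096754845
uc = sqrt(0.4961464^2 + 0.40645459^2 + 0.19595918^2 + 0.096754845^2) = 0.67758991
U = k * uc = 2 * 0.67758991
U = 1.3552

1.3552


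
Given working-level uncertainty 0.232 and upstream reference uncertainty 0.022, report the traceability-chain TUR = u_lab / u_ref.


TUR = u_lab / u_ref
= 0.232 / 0.022
= 10.5455

10.5455


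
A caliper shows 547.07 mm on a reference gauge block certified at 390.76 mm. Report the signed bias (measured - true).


Systematic error = measured - true
= 547.07 - 390.76
= 156.3100

156.3100


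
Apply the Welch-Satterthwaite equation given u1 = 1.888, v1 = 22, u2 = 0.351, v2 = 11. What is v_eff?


uc = sqrt(u1^2 + u2^2) = sqrt(1.888^2 + 0.351^2) = 1.9203502
v_eff = uc^4 / (u1^4/v1 + u2^4/v2)
= 1.9203502^4 / (1.888^4/22 + 0.351^4/11)
= 13.599462 / 0.57892413
v_eff = 23.4909

23.4909


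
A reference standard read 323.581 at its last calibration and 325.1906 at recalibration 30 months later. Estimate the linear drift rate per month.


rate = (v2 - v1) / months
= (325.1906 - 323.581) / 30
= 1.6096 / 30
= 0.0537

0.0537


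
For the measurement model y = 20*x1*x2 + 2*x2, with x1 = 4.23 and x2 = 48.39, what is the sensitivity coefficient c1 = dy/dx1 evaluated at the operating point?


y = 20*x1*x2 + 2*x2
dy/dx1 = 20*x2
Evaluate at x2 = 48.39: c1 = 20 * 48.39
c1 = 967.8000

967.8000


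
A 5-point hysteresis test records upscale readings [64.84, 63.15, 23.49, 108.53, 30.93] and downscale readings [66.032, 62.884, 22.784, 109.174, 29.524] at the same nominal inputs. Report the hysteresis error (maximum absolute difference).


|64.84 - 66.032| = 1.1920
|63.15 - 62.884| = 0.2660
|23.49 - 22.784| = 0.7060
|108.53 - 109.174| = 0.6440
|30.93 - 29.524| = 1.4060
hysteresis = max(diffs) = 1.4060

1.4060


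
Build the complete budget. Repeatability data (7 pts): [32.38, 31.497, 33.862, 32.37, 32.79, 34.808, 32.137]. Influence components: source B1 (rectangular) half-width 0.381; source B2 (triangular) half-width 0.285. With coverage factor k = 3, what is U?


mean = (32.38 + 31.497 + 33.862 + 32.37 + 32.79 + 34.808 + 32.137) / 7 = 32.83485714
s = sqrt(sum((x - mean)^2)/(n-1)) = 1.1291723
u_A = s / sqrt(n) = 1.1291723 / sqrt(7) = 0.42678701
u_B1 = 0.381 / sqrt(3) = 0.21997045
u_B2 = 0.285 / sqrt(6) = 0.11635076
uc = sqrt(0.42678701^2 + 0.21997045^2 + 0.11635076^2) = 0.49403608
U = k * uc = 3 * 0.49403608
U = 1.4821

1.4821


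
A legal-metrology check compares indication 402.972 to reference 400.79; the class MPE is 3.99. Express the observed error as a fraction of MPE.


e = indication - reference = 402.972 - 400.79 = 2.1820
|e| = 2.1820
ratio = |e| / MPE = 2.1820 / 3.99
ratio = 0.5469

0.5469


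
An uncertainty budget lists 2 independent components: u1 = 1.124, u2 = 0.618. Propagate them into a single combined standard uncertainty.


uc = sqrt(1.124^2 + 0.618^2)
uc = sqrt(1.6453)
uc = 1.2827

1.2827


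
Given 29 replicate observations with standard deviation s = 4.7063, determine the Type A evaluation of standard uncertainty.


u_A = s / sqrt(n)
u_A = 4.7063 / sqrt(29)
u_A = 4.7063 / 5.3851648
u_A = 0.8739

0.8739


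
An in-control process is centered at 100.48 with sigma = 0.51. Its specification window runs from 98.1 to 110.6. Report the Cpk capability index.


Cpu = (USL - mean) / (3*sigma) = (110.6 - 100.48) / (3*0.51) = 6.6144
Cpl = (mean - LSL) / (3*sigma) = (100.48 - 98.1) / (3*0.51) = 1.5556
Cpk = min(Cpu, Cpl) = 1.5556

1.5556


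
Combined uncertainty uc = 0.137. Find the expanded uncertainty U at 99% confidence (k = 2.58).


U = k * uc
U = 2.58 * 0.137
U = 0.3535

0.3535


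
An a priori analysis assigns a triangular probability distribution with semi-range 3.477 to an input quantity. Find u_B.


u_B = half_width / sqrt(6)
u_B = 3.477 / 2.4494897
u_B = 1.4195

1.4195


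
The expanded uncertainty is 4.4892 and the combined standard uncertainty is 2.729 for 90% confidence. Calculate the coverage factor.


k = U / uc
k = 4.4892 / 2.729
k = 1.645

1.645


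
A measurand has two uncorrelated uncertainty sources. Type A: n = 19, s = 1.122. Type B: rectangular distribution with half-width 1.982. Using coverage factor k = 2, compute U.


u_A = s / sqrt(n) = 1.122 / sqrt(19) = 0.25740445
u_B = half_width / sqrt(3) = 1.982 / sqrt(3) = 1.1443082
uc = sqrt(u_A^2 + u_B^2) = sqrt(0.25740445^2 + 1.1443082^2) = 1.1729017
U = k * uc = 2 * 1.1729017
U = 2.3458

2.3458


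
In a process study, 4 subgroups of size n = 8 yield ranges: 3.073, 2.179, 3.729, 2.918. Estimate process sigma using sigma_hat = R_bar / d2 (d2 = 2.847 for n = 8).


R_bar = (3.073 + 2.179 + 3.729 + 2.918) / 4
R_bar = 11.899 / 4 = 2.97475
sigma_hat = R_bar / d2 = 2.97475 / 2.847 = 1.0449

1.0449


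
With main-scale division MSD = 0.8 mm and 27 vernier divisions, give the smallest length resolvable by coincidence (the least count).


LC = MSD / n_div
= 0.8 / 27
= 0.0296

0.0296


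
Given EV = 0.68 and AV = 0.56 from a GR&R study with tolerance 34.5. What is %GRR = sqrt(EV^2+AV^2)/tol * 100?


GRR = sqrt(EV^2 + AV^2) = sqrt(0.68^2 + 0.56^2) = 0.88090862
%GRR = GRR / tol * 100 = 0.88090862 / 34.5 * 100
%GRR = 2.5534

2.5534


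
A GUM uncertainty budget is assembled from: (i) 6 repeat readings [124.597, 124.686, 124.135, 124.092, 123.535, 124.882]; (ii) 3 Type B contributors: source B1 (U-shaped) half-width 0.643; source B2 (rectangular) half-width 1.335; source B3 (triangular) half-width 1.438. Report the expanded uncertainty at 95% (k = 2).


mean = (124.597 + 124.686 + 124.135 + 124.092 + 123.535 + 124.882) / 6 = 124.3211667
s = sqrt(sum((x - mean)^2)/(n-1)) = 0.4957731
u_A = s / sqrt(n) = 0.4957731 / sqrt(6) = 0.20239852
u_B1 = 0.643 / sqrt(2) = 0.45466966
u_B2 = 1.335 / sqrt(3) = 0.77076261
u_B3 = 1.438 / sqrt(6) = 0.58706104
uc = sqrt(0.20239852^2 + 0.45466966^2 + 0.77076261^2 + 0.58706104^2) = 1.0892223
U = k * uc = 2 * 1.0892223
U = 2.1784

2.1784


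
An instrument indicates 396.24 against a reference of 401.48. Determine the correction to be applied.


Correction = standard - reading
= 401.48 - 396.24
= 5.2400

5.2400


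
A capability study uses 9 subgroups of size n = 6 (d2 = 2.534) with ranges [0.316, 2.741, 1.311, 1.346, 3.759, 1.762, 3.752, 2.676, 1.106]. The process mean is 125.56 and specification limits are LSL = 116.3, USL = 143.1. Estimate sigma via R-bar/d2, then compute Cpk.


R_bar = (0.316 + 2.741 + 1.311 + 1.346 + 3.759 + 1.762 + 3.752 + 2.676 + 1.106) / 9 = 2.0854444
sigma = R_bar / d2 = 2.0854444 / 2.534 = 0.82298516
Cp = (USL - LSL)/(6*sigma) = (143.1 - 116.3)/(6*0.82298516) = 5.4274
Cpu = (143.1 - 125.56)/(3*0.82298516) = 7.1042
Cpl = (125.56 - 116.3)/(3*0.82298516) = 3.7506
Cpk = min(Cpu, Cpl) = 3.7506

3.7506


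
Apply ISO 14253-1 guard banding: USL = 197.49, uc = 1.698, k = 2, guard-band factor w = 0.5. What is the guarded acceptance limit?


U = k * uc = 2 * 1.698 = 3.396
guard band g = w * U = 0.5 * 3.396 = 1.698
AL = USL - g = 197.49 - 1.698
AL = 195.7920

195.7920


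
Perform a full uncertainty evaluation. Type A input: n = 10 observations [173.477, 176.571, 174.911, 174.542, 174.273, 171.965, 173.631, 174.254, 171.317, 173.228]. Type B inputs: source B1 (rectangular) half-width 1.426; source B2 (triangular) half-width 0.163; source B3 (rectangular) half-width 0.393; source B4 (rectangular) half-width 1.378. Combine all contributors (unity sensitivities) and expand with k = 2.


mean = (173.477 + 176.571 + 174.911 + 174.542 + 174.273 + 171.965 + 173.631 + 174.254 + 171.317 + 173.228) / 10 = 173.8169
s = sqrt(sum((x - mean)^2)/(n-1)) = 1.4863416
u_A = s / sqrt(n) = 1.4863416 / sqrt(10) = 0.47002248
u_B1 = 1.426 / sqrt(3) = 0.82330148
u_B2 = 0.163 / sqrt(6) = 0.066544471
u_B3 = 0.393 / sqrt(3) = 0.22689866
u_B4 = 1.378 / sqrt(3) = 0.79558867
uc = sqrt(0.47002248^2 + 0.82330148^2 + 0.066544471^2 + 0.22689866^2 + 0.79558867^2) = 1.2600075
U = k * uc = 2 * 1.2600075
U = 2.5200

2.5200


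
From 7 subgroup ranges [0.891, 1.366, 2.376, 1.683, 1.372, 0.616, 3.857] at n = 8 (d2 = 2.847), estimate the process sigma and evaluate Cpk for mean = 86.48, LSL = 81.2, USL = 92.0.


R_bar = (0.891 + 1.366 + 2.376 + 1.683 + 1.372 + 0.616 + 3.857) / 7 = 1.7372857
sigma = R_bar / d2 = 1.7372857 / 2.847 = 0.61021626
Cp = (USL - LSL)/(6*sigma) = (92.0 - 81.2)/(6*0.61021626) = 2.9498
Cpu = (92.0 - 86.48)/(3*0.61021626) = 3.0153
Cpl = (86.48 - 81.2)/(3*0.61021626) = 2.8842
Cpk = min(Cpu, Cpl) = 2.8842

2.8842


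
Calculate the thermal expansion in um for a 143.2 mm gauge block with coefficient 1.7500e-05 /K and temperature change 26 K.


dL = L * alpha * dT
= 143.2 * 1.7500e-05 * 26
= 0.0651560 mm
dL_um = 0.0651560 * 1000 = 65.1560 um

65.1560


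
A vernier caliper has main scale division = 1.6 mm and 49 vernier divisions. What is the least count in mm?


LC = MSD / n_div
= 1.6 / 49
= 0.0327

0.0327


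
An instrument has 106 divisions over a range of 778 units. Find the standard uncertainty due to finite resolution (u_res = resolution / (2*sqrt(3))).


resolution = range / divisions
resolution = 778 / 106 = 7.3396226
u_res = resolution / (2*sqrt(3))
u_res = 7.3396226 / 3.4641016
u_res = 2.1188

2.1188


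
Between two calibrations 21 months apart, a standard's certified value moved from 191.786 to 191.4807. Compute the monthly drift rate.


rate = (v2 - v1) / months
= (191.4807 - 191.786) / 21
= -0.3053 / 21
= -0.0145

-0.0145


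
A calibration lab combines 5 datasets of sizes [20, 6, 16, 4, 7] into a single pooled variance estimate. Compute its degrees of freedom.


nu = sum_i (n_i - 1)
nu = ((20 - 1) + (6 - 1) + (16 - 1) + (4 - 1) + (7 - 1))
nu = 19 + 5 + 15 + 3 + 6
nu = 48

48


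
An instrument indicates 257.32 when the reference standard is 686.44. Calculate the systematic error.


Systematic error = measured - true
= 257.32 - 686.44
= -429.1200

-429.1200


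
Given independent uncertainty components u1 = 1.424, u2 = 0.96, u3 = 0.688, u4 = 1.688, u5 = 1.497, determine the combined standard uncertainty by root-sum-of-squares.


uc = sqrt(1.424^2 + 0.96^2 + 0.688^2 + 1.688^2 + 1.497^2)
uc = sqrt(8.513073)
uc = 2.9177

2.9177


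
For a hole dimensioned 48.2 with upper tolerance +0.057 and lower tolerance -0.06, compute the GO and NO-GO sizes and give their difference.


GO = nominal - lower_tol (smallest hole = maximum material condition)
GO = 48.2 - 0.06 = 48.14
NO-GO = nominal + upper_tol (largest hole = least material condition)
NO-GO = 48.2 + 0.057 = 48.257
spread = NO-GO - GO = 48.257 - 48.14 = 0.1170

0.1170


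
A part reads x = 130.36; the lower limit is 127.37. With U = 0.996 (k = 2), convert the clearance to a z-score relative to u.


u = U / k = 0.996 / 2 = 0.498
margin = |LSL - x| = |127.37 - 130.36| = 2.99
z = margin / u = 2.99 / 0.498
z = 6.0040

6.0040


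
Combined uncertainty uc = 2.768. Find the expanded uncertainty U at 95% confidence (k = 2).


U = k * uc
U = 2 * 2.768
U = 5.5360

5.5360


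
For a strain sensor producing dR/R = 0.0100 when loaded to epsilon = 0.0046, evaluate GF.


GF = (dR/R) / epsilon
= 0.0100 / 0.0046
= 2.1739

2.1739


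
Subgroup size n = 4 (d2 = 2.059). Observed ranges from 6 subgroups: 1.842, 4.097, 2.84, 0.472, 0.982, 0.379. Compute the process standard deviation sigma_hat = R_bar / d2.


R_bar = (1.842 + 4.097 + 2.84 + 0.472 + 0.982 + 0.379) / 6
R_bar = 10.612 / 6 = 1.7686667
sigma_hat = R_bar / d2 = 1.7686667 / 2.059 = 0.8590

0.8590


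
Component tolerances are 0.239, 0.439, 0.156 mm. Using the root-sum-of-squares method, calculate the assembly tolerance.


RSS = sqrt(0.239^2 + 0.439^2 + 0.156^2)
= sqrt(0.274178)
= 0.5236

0.5236


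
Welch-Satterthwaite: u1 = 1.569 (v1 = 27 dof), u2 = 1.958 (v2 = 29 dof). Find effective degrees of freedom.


uc = sqrt(u1^2 + u2^2) = sqrt(1.569^2 + 1.958^2) = 2.5090885
v_eff = uc^4 / (u1^4/v1 + u2^4/v2)
= 2.5090885^4 / (1.569^4/27 + 1.958^4/29)
= 39.633636 / 0.73127318
v_eff = 54.1981

54.1981


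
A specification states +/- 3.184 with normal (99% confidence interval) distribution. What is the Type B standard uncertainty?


u_B = half_width / 2.576
u_B = 3.184 / 2.576
u_B = 1.2360

1.2360


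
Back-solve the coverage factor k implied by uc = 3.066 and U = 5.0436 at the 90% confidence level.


k = U / uc
k = 5.0436 / 3.066
k = 1.645

1.645


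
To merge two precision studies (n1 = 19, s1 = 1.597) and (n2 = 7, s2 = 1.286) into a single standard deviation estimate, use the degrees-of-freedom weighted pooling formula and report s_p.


s_p = sqrt(((n1-1)*s1^2 + (n2-1)*s2^2) / (n1+n2-2))
numerator = (19-1)*1.597^2 + (7-1)*1.286^2 = 45.907362 + 9.922776 = 55.830138
denominator = 19 + 7 - 2 = 24
s_p^2 = 55.830138 / 24 = 2.3262558
s_p = sqrt(2.3262558) = 1.5252

1.5252


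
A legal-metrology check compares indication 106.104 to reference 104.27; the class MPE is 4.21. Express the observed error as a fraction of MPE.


e = indication - reference = 106.104 - 104.27 = 1.8340
|e| = 1.8340
ratio = |e| / MPE = 1.8340 / 4.21
ratio = 0.4356

0.4356
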